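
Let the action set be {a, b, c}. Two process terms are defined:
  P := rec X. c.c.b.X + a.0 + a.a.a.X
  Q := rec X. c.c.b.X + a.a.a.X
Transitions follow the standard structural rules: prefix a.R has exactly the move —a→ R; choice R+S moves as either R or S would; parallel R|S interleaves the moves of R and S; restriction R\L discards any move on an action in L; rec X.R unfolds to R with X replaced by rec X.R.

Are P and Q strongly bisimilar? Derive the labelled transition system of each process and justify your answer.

LTS(P): 6 reachable states
  m0 = rec X. c.c.b.X + a.0 + a.a.a.X | —a→ m1, —a→ m2, —c→ m3
  m1 = 0 | ·
  m2 = a.a.(rec X. c.c.b.X + a.0 + a.a.a.X) | —a→ m4
  m3 = c.b.(rec X. c.c.b.X + a.0 + a.a.a.X) | —c→ m5
  m4 = a.(rec X. c.c.b.X + a.0 + a.a.a.X) | —a→ m0
  m5 = b.(rec X. c.c.b.X + a.0 + a.a.a.X) | —b→ m0
LTS(Q): 5 reachable states
  n0 = rec X. c.c.b.X + a.a.a.X | —a→ n1, —c→ n2
  n1 = a.a.(rec X. c.c.b.X + a.a.a.X) | —a→ n3
  n2 = c.b.(rec X. c.c.b.X + a.a.a.X) | —c→ n4
  n3 = a.(rec X. c.c.b.X + a.a.a.X) | —a→ n0
  n4 = b.(rec X. c.c.b.X + a.a.a.X) | —b→ n0
Bisimilarity quotient blocks:
  B0 = {m0}
  B1 = {m1}
  B2 = {m3}
  B3 = {m5}
  B4 = {m2}
  B5 = {m4}
  B6 = {n0}
  B7 = {n2}
  B8 = {n4}
  B9 = {n1}
  B10 = {n3}
m0 ∈ B0, n0 ∈ B6 → different blocks

NO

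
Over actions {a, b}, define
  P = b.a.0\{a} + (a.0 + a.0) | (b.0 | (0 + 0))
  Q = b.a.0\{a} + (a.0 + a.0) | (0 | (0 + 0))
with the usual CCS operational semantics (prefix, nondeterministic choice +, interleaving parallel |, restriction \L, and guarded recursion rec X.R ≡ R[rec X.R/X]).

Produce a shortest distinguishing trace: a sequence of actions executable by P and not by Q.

ab

P's transition system — 6 states:
  u0 = b.a.0\{a} + (a.0 + a.0) | (b.0 | (0 + 0)) → =a=> u1, =b=> u2, =b=> u3
  u1 = 0 | (b.0 | (0 + 0)) → =b=> u4
  u2 = (a.0 + a.0) | (0 | (0 + 0)) → =a=> u4
  u3 = a.0\{a} → =a=> u5
  u4 = 0 | (0 | (0 + 0)) → deadlocked
  u5 = 0\{a} → deadlocked
Q's transition system — 4 states:
  v0 = b.a.0\{a} + (a.0 + a.0) | (0 | (0 + 0)) → =a=> v1, =b=> v2
  v1 = 0 | (0 | (0 + 0)) → deadlocked
  v2 = a.0\{a} → =a=> v3
  v3 = 0\{a} → deadlocked
Executing ab from P (initial set {u0}):
  after a @ step 1: {u1}
  after b @ step 2: {u4}
  ✓ P
Executing ab from Q (initial set {v0}):
  after a @ step 1: {v1}
  after b @ step 2: no successor for Q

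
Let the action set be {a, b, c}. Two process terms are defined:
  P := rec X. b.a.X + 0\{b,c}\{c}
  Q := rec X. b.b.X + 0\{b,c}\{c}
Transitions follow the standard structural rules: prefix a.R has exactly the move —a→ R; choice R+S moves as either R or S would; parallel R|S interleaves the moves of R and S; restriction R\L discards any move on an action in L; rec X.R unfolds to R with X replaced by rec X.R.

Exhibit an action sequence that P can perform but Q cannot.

ba

P's transition system — 2 states:
  s0 = rec X. b.a.X + 0\{b,c}\{c} → --b--▸ s1
  s1 = a.(rec X. b.a.X + 0\{b,c}\{c}) → --a--▸ s0
Q's transition system — 2 states:
  t0 = rec X. b.b.X + 0\{b,c}\{c} → --b--▸ t1
  t1 = b.(rec X. b.b.X + 0\{b,c}\{c}) → --b--▸ t0
Executing ba from P (initial set {s0}):
  step 1 (b): {s1}
  step 2 (a): {s0}
  ✓ P
Executing ba from Q (initial set {t0}):
  step 1 (b): {t1}
  step 2 (a): ∅  — Q cannot continue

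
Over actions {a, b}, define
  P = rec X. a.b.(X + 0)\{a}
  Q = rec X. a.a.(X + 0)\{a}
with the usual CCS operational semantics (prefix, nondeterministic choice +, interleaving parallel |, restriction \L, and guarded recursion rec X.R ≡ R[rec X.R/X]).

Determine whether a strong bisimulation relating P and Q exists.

P's transition system — 3 states:
  p0 = rec X. a.b.(X + 0)\{a} → --a--▸ p1
  p1 = b.((rec X. a.b.(X + 0)\{a}) + 0)\{a} → --b--▸ p2
  p2 = ((rec X. a.b.(X + 0)\{a}) + 0)\{a} → (no moves)
Q's transition system — 3 states:
  q0 = rec X. a.a.(X + 0)\{a} → --a--▸ q1
  q1 = a.((rec X. a.a.(X + 0)\{a}) + 0)\{a} → --a--▸ q2
  q2 = ((rec X. a.a.(X + 0)\{a}) + 0)\{a} → (no moves)
Partition-refinement fixed point:
  B0 = {p0}
  B1 = {p1}
  B2 = {p2, q2}
  B3 = {q0}
  B4 = {q1}
p0 ∈ B0, q0 ∈ B3 → different blocks

P ≁ Q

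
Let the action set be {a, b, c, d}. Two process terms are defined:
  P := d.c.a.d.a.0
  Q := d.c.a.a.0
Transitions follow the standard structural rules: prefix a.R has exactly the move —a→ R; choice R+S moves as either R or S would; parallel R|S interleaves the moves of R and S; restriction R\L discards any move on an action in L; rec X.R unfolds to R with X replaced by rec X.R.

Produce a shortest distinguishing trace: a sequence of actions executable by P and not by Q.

dcad

Reachable graph of P (6 states):
  s0 = d.c.a.d.a.0 → =d=> s1
  s1 = c.a.d.a.0 → =c=> s2
  s2 = a.d.a.0 → =a=> s3
  s3 = d.a.0 → =d=> s4
  s4 = a.0 → =a=> s5
  s5 = 0 → deadlocked
Reachable graph of Q (5 states):
  t0 = d.c.a.a.0 → =d=> t1
  t1 = c.a.a.0 → =c=> t2
  t2 = a.a.0 → =a=> t3
  t3 = a.0 → =a=> t4
  t4 = 0 → deadlocked
Trace ⟨dcad⟩ through P, begin at {s0}:
  [1] d ⇒ {s1}
  [2] c ⇒ {s2}
  [3] a ⇒ {s3}
  [4] d ⇒ {s4}
  P completes σ.
Trace ⟨dcad⟩ through Q, begin at {t0}:
  [1] d ⇒ {t1}
  [2] c ⇒ {t2}
  [3] a ⇒ {t3}
  [4] d ⇒ ∅  — Q cannot continue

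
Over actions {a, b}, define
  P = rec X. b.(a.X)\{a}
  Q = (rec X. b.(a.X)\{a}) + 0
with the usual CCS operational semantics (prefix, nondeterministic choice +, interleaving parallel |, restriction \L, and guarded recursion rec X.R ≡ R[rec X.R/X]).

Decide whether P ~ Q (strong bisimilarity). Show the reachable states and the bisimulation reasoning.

YES

P's transition system — 2 states:
  m0 = rec X. b.(a.X)\{a} | -b-> m1
  m1 = (a.(rec X. b.(a.X)\{a}))\{a} | ∅
Q's transition system — 2 states:
  n0 = (rec X. b.(a.X)\{a}) + 0 | -b-> n1
  n1 = (a.(rec X. b.(a.X)\{a}))\{a} | ∅
Coarsest stable partition (strong bisimilarity classes):
  B0 = {m0, n0}
  B1 = {m1, n1}
m0 ∈ B0, n0 ∈ B0 → same block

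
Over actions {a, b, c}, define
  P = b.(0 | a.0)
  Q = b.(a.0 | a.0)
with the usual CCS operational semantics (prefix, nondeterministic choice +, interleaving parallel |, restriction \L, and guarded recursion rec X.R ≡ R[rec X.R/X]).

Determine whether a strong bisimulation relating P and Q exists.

not bisimilar

P's transition system — 3 states:
  s0 = b.(0 | a.0) ⊢ ··b··> s1
  s1 = 0 | a.0 ⊢ ··a··> s2
  s2 = 0 | 0 ⊢ deadlocked
Q's transition system — 5 states:
  t0 = b.(a.0 | a.0) ⊢ ··b··> t1
  t1 = a.0 | a.0 ⊢ ··a··> t2, ··a··> t3
  t2 = 0 | a.0 ⊢ ··a··> t4
  t3 = a.0 | 0 ⊢ ··a··> t4
  t4 = 0 | 0 ⊢ deadlocked
Partition-refinement fixed point:
  B0 = {s0}
  B1 = {s1, t2, t3}
  B2 = {s2, t4}
  B3 = {t0}
  B4 = {t1}
s0 ∈ B0, t0 ∈ B3 → different blocks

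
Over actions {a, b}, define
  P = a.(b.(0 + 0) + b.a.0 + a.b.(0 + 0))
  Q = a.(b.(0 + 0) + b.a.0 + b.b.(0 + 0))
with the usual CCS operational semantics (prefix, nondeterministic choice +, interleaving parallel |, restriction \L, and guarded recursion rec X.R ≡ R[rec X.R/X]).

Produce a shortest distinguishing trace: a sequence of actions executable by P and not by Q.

aa

Reachable graph of P (6 states):
  s0 = a.(b.(0 + 0) + b.a.0 + a.b.(0 + 0)) ⊢ --a--▸ s1
  s1 = b.(0 + 0) + b.a.0 + a.b.(0 + 0) ⊢ --a--▸ s2, --b--▸ s3, --b--▸ s4
  s2 = b.(0 + 0) ⊢ --b--▸ s3
  s3 = 0 + 0 ⊢ ·
  s4 = a.0 ⊢ --a--▸ s5
  s5 = 0 ⊢ ·
Reachable graph of Q (6 states):
  t0 = a.(b.(0 + 0) + b.a.0 + b.b.(0 + 0)) ⊢ --a--▸ t1
  t1 = b.(0 + 0) + b.a.0 + b.b.(0 + 0) ⊢ --b--▸ t2, --b--▸ t3, --b--▸ t4
  t2 = 0 + 0 ⊢ ·
  t3 = a.0 ⊢ --a--▸ t5
  t4 = b.(0 + 0) ⊢ --b--▸ t2
  t5 = 0 ⊢ ·
Executing aa from P (initial set {s0}):
  step 1 (a): {s1}
  step 2 (a): {s2}
  — P admits the full trace.
Executing aa from Q (initial set {t0}):
  step 1 (a): {t1}
  step 2 (a): ∅ (Q stuck)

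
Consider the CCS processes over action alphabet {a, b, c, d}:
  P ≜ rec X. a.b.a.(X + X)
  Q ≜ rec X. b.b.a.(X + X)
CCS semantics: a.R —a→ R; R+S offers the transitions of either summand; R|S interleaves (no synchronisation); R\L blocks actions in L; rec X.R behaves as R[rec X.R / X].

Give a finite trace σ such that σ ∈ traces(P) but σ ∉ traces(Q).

a

LTS(P): 4 reachable states
  m0 = rec X. a.b.a.(X + X) → —a→ m1
  m1 = b.a.((rec X. a.b.a.(X + X)) + (rec X. a.b.a.(X + X))) → —b→ m2
  m2 = a.((rec X. a.b.a.(X + X)) + (rec X. a.b.a.(X + X))) → —a→ m3
  m3 = (rec X. a.b.a.(X + X)) + (rec X. a.b.a.(X + X)) → —a→ m1
LTS(Q): 4 reachable states
  n0 = rec X. b.b.a.(X + X) → —b→ n1
  n1 = b.a.((rec X. b.b.a.(X + X)) + (rec X. b.b.a.(X + X))) → —b→ n2
  n2 = a.((rec X. b.b.a.(X + X)) + (rec X. b.b.a.(X + X))) → —a→ n3
  n3 = (rec X. b.b.a.(X + X)) + (rec X. b.b.a.(X + X)) → —b→ n1
Run σ = ⟨a⟩ on P: start {m0}
  after a @ step 1: {m1}
  ✓ P
Run σ = ⟨a⟩ on Q: start {n0}
  after a @ step 1: ∅  — Q cannot continue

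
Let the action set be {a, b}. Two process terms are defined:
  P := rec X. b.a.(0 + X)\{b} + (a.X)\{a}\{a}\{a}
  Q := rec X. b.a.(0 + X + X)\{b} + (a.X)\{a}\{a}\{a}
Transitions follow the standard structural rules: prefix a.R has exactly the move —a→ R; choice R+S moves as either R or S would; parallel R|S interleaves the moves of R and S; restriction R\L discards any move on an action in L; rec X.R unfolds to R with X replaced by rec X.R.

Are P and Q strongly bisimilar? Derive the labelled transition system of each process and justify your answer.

LTS(P): 3 reachable states
  s0 = rec X. b.a.(0 + X)\{b} + (a.X)\{a}\{a}\{a} | =b=> s1
  s1 = a.(0 + (rec X. b.a.(0 + X)\{b} + (a.X)\{a}\{a}\{a}))\{b} | =a=> s2
  s2 = (0 + (rec X. b.a.(0 + X)\{b} + (a.X)\{a}\{a}\{a}))\{b} | (no moves)
LTS(Q): 3 reachable states
  t0 = rec X. b.a.(0 + X + X)\{b} + (a.X)\{a}\{a}\{a} | =b=> t1
  t1 = a.(0 + (rec X. b.a.(0 + X + X)\{b} + (a.X)\{a}\{a}\{a}) + (rec X. b.a.(0 + X + X)\{b} + (a.X)\{a}\{a}\{a}))\{b} | =a=> t2
  t2 = (0 + (rec X. b.a.(0 + X + X)\{b} + (a.X)\{a}\{a}\{a}) + (rec X. b.a.(0 + X + X)\{b} + (a.X)\{a}\{a}\{a}))\{b} | (no moves)
Bisimilarity quotient blocks:
  B0 = {s0, t0}
  B1 = {s1, t1}
  B2 = {s2, t2}
s0 ∈ B0, t0 ∈ B0 → same block

YES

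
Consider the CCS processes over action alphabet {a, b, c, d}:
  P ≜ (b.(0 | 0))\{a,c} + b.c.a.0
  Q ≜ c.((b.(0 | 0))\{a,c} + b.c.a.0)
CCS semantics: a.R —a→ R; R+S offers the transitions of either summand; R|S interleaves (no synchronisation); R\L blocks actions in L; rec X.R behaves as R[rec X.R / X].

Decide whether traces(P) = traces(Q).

traces(P) ≠ traces(Q) — witness ⟨b⟩

LTS(P): 5 reachable states
  u0 = (b.(0 | 0))\{a,c} + b.c.a.0 has moves --b--▸ u1, --b--▸ u2
  u1 = (0 | 0)\{a,c} has moves ·
  u2 = c.a.0 has moves --c--▸ u3
  u3 = a.0 has moves --a--▸ u4
  u4 = 0 has moves ·
LTS(Q): 6 reachable states
  v0 = c.((b.(0 | 0))\{a,c} + b.c.a.0) has moves --c--▸ v1
  v1 = (b.(0 | 0))\{a,c} + b.c.a.0 has moves --b--▸ v2, --b--▸ v3
  v2 = (0 | 0)\{a,c} has moves ·
  v3 = c.a.0 has moves --c--▸ v4
  v4 = a.0 has moves --a--▸ v5
  v5 = 0 has moves ·
Run σ = ⟨b⟩ on P: start {u0}
  [1] b ⇒ {u1, u2}
  P completes σ.
Run σ = ⟨b⟩ on Q: start {v0}
  [1] b ⇒ ∅ (Q stuck)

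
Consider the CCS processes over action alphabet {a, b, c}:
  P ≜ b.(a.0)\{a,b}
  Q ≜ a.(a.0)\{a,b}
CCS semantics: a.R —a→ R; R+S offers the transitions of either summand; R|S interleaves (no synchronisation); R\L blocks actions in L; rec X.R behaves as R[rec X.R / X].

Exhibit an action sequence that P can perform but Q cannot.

b

P's transition system — 2 states:
  s0 = b.(a.0)\{a,b} has moves —b→ s1
  s1 = (a.0)\{a,b} has moves deadlocked
Q's transition system — 2 states:
  t0 = a.(a.0)\{a,b} has moves —a→ t1
  t1 = (a.0)\{a,b} has moves deadlocked
Executing b from P (initial set {s0}):
  step 1 (b): {s1}
  P completes σ.
Executing b from Q (initial set {t0}):
  step 1 (b): ∅ (Q stuck)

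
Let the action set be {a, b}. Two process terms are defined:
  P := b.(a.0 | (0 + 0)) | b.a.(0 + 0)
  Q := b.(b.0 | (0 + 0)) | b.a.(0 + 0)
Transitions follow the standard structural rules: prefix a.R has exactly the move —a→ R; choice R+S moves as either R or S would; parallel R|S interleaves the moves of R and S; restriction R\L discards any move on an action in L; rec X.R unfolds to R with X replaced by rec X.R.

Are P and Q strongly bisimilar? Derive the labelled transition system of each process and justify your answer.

NO

Reachable graph of P (9 states):
  s0 = b.(a.0 | (0 + 0)) | b.a.(0 + 0) :: --b--▸ s1, --b--▸ s2
  s1 = a.0 | (0 + 0) | b.a.(0 + 0) :: --a--▸ s3, --b--▸ s4
  s2 = b.(a.0 | (0 + 0)) | a.(0 + 0) :: --a--▸ s5, --b--▸ s4
  s3 = 0 | (0 + 0) | b.a.(0 + 0) :: --b--▸ s6
  s4 = a.0 | (0 + 0) | a.(0 + 0) :: --a--▸ s6, --a--▸ s7
  s5 = b.(a.0 | (0 + 0)) | (0 + 0) :: --b--▸ s7
  s6 = 0 | (0 + 0) | a.(0 + 0) :: --a--▸ s8
  s7 = a.0 | (0 + 0) | (0 + 0) :: --a--▸ s8
  s8 = 0 | (0 + 0) | (0 + 0) :: stopped
Reachable graph of Q (9 states):
  t0 = b.(b.0 | (0 + 0)) | b.a.(0 + 0) :: --b--▸ t1, --b--▸ t2
  t1 = b.(b.0 | (0 + 0)) | a.(0 + 0) :: --a--▸ t3, --b--▸ t4
  t2 = b.0 | (0 + 0) | b.a.(0 + 0) :: --b--▸ t4, --b--▸ t5
  t3 = b.(b.0 | (0 + 0)) | (0 + 0) :: --b--▸ t6
  t4 = b.0 | (0 + 0) | a.(0 + 0) :: --a--▸ t6, --b--▸ t7
  t5 = 0 | (0 + 0) | b.a.(0 + 0) :: --b--▸ t7
  t6 = b.0 | (0 + 0) | (0 + 0) :: --b--▸ t8
  t7 = 0 | (0 + 0) | a.(0 + 0) :: --a--▸ t8
  t8 = 0 | (0 + 0) | (0 + 0) :: stopped
Bisimilarity quotient blocks:
  B0 = {s0}
  B1 = {s1, s2}
  B2 = {s3, s5, t5}
  B3 = {s6, s7, t7}
  B4 = {s8, t8}
  B5 = {s4}
  B6 = {t0}
  B7 = {t2}
  B8 = {t4}
  B9 = {t6}
  B10 = {t1}
  B11 = {t3}
s0 ∈ B0, t0 ∈ B6 → different blocks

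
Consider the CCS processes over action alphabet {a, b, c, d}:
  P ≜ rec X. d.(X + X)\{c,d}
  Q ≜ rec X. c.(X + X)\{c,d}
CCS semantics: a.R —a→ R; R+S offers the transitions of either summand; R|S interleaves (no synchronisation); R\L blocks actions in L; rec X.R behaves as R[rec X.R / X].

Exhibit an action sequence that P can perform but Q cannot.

d

LTS(P): 2 reachable states
  s0 = rec X. d.(X + X)\{c,d} ⊢ =d=> s1
  s1 = ((rec X. d.(X + X)\{c,d}) + (rec X. d.(X + X)\{c,d}))\{c,d} ⊢ (no moves)
LTS(Q): 2 reachable states
  t0 = rec X. c.(X + X)\{c,d} ⊢ =c=> t1
  t1 = ((rec X. c.(X + X)\{c,d}) + (rec X. c.(X + X)\{c,d}))\{c,d} ⊢ (no moves)
Trace ⟨d⟩ through P, begin at {s0}:
  after d @ step 1: {s1}
  — P admits the full trace.
Trace ⟨d⟩ through Q, begin at {t0}:
  after d @ step 1: ∅ (Q stuck)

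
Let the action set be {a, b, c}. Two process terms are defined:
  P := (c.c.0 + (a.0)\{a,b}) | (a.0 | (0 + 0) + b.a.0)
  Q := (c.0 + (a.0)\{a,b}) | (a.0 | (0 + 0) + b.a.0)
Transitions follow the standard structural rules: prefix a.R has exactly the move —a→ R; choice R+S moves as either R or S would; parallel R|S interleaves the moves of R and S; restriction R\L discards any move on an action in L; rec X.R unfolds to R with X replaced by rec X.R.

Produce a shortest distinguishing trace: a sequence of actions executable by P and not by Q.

LTS(P): 12 reachable states
  m0 = (c.c.0 + (a.0)\{a,b}) | (a.0 | (0 + 0) + b.a.0) has moves —a→ m1, —b→ m2, —c→ m3
  m1 = (c.c.0 + (a.0)\{a,b}) | (0 | (0 + 0)) has moves —c→ m4
  m2 = (c.c.0 + (a.0)\{a,b}) | a.0 has moves —a→ m5, —c→ m6
  m3 = c.0 | (a.0 | (0 + 0) + b.a.0) has moves —a→ m4, —b→ m6, —c→ m7
  m4 = c.0 | (0 | (0 + 0)) has moves —c→ m8
  m5 = (c.c.0 + (a.0)\{a,b}) | 0 has moves —c→ m9
  m6 = c.0 | a.0 has moves —a→ m9, —c→ m10
  m7 = 0 | (a.0 | (0 + 0) + b.a.0) has moves —a→ m8, —b→ m10
  m8 = 0 | (0 | (0 + 0)) has moves (no moves)
  m9 = c.0 | 0 has moves —c→ m11
  m10 = 0 | a.0 has moves —a→ m11
  m11 = 0 | 0 has moves (no moves)
LTS(Q): 8 reachable states
  n0 = (c.0 + (a.0)\{a,b}) | (a.0 | (0 + 0) + b.a.0) has moves —a→ n1, —b→ n2, —c→ n3
  n1 = (c.0 + (a.0)\{a,b}) | (0 | (0 + 0)) has moves —c→ n4
  n2 = (c.0 + (a.0)\{a,b}) | a.0 has moves —a→ n5, —c→ n6
  n3 = 0 | (a.0 | (0 + 0) + b.a.0) has moves —a→ n4, —b→ n6
  n4 = 0 | (0 | (0 + 0)) has moves (no moves)
  n5 = (c.0 + (a.0)\{a,b}) | 0 has moves —c→ n7
  n6 = 0 | a.0 has moves —a→ n7
  n7 = 0 | 0 has moves (no moves)
Run σ = ⟨cc⟩ on P: start {m0}
  after c @ step 1: {m3}
  after c @ step 2: {m7}
  P completes σ.
Run σ = ⟨cc⟩ on Q: start {n0}
  after c @ step 1: {n3}
  after c @ step 2: ∅ (Q stuck)

cc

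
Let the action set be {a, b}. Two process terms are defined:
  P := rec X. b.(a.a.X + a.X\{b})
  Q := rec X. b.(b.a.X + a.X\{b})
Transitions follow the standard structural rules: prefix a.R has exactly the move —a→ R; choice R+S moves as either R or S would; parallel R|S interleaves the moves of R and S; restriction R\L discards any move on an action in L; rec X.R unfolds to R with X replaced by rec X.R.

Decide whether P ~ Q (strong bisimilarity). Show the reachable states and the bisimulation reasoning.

P's transition system — 4 states:
  p0 = rec X. b.(a.a.X + a.X\{b}) has moves =b=> p1
  p1 = a.a.(rec X. b.(a.a.X + a.X\{b})) + a.(rec X. b.(a.a.X + a.X\{b}))\{b} has moves =a=> p2, =a=> p3
  p2 = (rec X. b.(a.a.X + a.X\{b}))\{b} has moves ·
  p3 = a.(rec X. b.(a.a.X + a.X\{b})) has moves =a=> p0
Q's transition system — 4 states:
  q0 = rec X. b.(b.a.X + a.X\{b}) has moves =b=> q1
  q1 = b.a.(rec X. b.(b.a.X + a.X\{b})) + a.(rec X. b.(b.a.X + a.X\{b}))\{b} has moves =a=> q2, =b=> q3
  q2 = (rec X. b.(b.a.X + a.X\{b}))\{b} has moves ·
  q3 = a.(rec X. b.(b.a.X + a.X\{b})) has moves =a=> q0
Partition-refinement fixed point:
  B0 = {p0}
  B1 = {p1}
  B2 = {p2, q2}
  B3 = {p3}
  B4 = {q0}
  B5 = {q1}
  B6 = {q3}
p0 ∈ B0, q0 ∈ B4 → different blocks

NO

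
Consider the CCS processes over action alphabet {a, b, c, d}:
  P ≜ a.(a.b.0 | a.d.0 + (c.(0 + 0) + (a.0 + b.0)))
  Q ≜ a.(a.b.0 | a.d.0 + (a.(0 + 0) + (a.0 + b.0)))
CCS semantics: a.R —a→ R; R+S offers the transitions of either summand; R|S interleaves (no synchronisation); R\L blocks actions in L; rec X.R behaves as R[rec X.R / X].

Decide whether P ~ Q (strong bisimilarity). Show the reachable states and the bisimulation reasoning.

Reachable graph of P (12 states):
  u0 = a.(a.b.0 | a.d.0 + (c.(0 + 0) + (a.0 + b.0))) :: -a-> u1
  u1 = a.b.0 | a.d.0 + (c.(0 + 0) + (a.0 + b.0)) :: -a-> u2, -a-> u3, -a-> u4, -b-> u2, -c-> u5
  u2 = 0 :: deadlocked
  u3 = a.b.0 | d.0 :: -a-> u6, -d-> u7
  u4 = b.0 | a.d.0 :: -a-> u6, -b-> u8
  u5 = 0 + 0 :: deadlocked
  u6 = b.0 | d.0 :: -b-> u9, -d-> u10
  u7 = a.b.0 | 0 :: -a-> u10
  u8 = 0 | a.d.0 :: -a-> u9
  u9 = 0 | d.0 :: -d-> u11
  u10 = b.0 | 0 :: -b-> u11
  u11 = 0 | 0 :: deadlocked
Reachable graph of Q (12 states):
  v0 = a.(a.b.0 | a.d.0 + (a.(0 + 0) + (a.0 + b.0))) :: -a-> v1
  v1 = a.b.0 | a.d.0 + (a.(0 + 0) + (a.0 + b.0)) :: -a-> v2, -a-> v3, -a-> v4, -a-> v5, -b-> v2
  v2 = 0 :: deadlocked
  v3 = 0 + 0 :: deadlocked
  v4 = a.b.0 | d.0 :: -a-> v6, -d-> v7
  v5 = b.0 | a.d.0 :: -a-> v6, -b-> v8
  v6 = b.0 | d.0 :: -b-> v9, -d-> v10
  v7 = a.b.0 | 0 :: -a-> v10
  v8 = 0 | a.d.0 :: -a-> v9
  v9 = 0 | d.0 :: -d-> v11
  v10 = b.0 | 0 :: -b-> v11
  v11 = 0 | 0 :: deadlocked
Coarsest stable partition (strong bisimilarity classes):
  B0 = {u0}
  B1 = {u1}
  B2 = {u3, v4}
  B3 = {u6, v6}
  B4 = {u10, v10}
  B5 = {u11, u2, u5, v11, v2, v3}
  B6 = {u9, v9}
  B7 = {u7, v7}
  B8 = {u4, v5}
  B9 = {u8, v8}
  B10 = {v0}
  B11 = {v1}
u0 ∈ B0, v0 ∈ B10 → different blocks

P ≁ Q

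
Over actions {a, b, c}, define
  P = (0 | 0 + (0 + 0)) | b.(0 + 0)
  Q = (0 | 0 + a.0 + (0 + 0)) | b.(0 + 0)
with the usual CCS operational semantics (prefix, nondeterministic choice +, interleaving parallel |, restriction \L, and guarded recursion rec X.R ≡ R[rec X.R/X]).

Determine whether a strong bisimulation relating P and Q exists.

not bisimilar

LTS(P): 2 reachable states
  p0 = (0 | 0 + (0 + 0)) | b.(0 + 0) has moves -b-> p1
  p1 = (0 | 0 + (0 + 0)) | (0 + 0) has moves ·
LTS(Q): 4 reachable states
  q0 = (0 | 0 + a.0 + (0 + 0)) | b.(0 + 0) has moves -a-> q1, -b-> q2
  q1 = 0 | b.(0 + 0) has moves -b-> q3
  q2 = (0 | 0 + a.0 + (0 + 0)) | (0 + 0) has moves -a-> q3
  q3 = 0 | (0 + 0) has moves ·
Coarsest stable partition (strong bisimilarity classes):
  B0 = {p0, q1}
  B1 = {p1, q3}
  B2 = {q0}
  B3 = {q2}
p0 ∈ B0, q0 ∈ B2 → different blocks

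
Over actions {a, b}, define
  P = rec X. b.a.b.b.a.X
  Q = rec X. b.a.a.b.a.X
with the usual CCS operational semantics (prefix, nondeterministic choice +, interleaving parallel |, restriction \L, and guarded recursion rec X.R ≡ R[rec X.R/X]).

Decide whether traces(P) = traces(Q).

P's transition system — 5 states:
  m0 = rec X. b.a.b.b.a.X → ··b··> m1
  m1 = a.b.b.a.(rec X. b.a.b.b.a.X) → ··a··> m2
  m2 = b.b.a.(rec X. b.a.b.b.a.X) → ··b··> m3
  m3 = b.a.(rec X. b.a.b.b.a.X) → ··b··> m4
  m4 = a.(rec X. b.a.b.b.a.X) → ··a··> m0
Q's transition system — 5 states:
  n0 = rec X. b.a.a.b.a.X → ··b··> n1
  n1 = a.a.b.a.(rec X. b.a.a.b.a.X) → ··a··> n2
  n2 = a.b.a.(rec X. b.a.a.b.a.X) → ··a··> n3
  n3 = b.a.(rec X. b.a.a.b.a.X) → ··b··> n4
  n4 = a.(rec X. b.a.a.b.a.X) → ··a··> n0
Executing bab from P (initial set {m0}):
  step 1 (b): {m1}
  step 2 (a): {m2}
  step 3 (b): {m3}
  ✓ P
Executing bab from Q (initial set {n0}):
  step 1 (b): {n1}
  step 2 (a): {n2}
  step 3 (b): no successor for Q

trace-distinct — witness ⟨bab⟩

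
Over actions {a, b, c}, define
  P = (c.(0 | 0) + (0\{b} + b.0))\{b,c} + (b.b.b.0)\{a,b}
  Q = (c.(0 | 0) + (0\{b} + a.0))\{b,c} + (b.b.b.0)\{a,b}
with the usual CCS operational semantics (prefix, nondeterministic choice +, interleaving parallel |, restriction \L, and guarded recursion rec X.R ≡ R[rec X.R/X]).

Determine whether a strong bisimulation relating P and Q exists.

P ≁ Q

Reachable graph of P (1 states):
  u0 = (c.(0 | 0) + (0\{b} + b.0))\{b,c} + (b.b.b.0)\{a,b} :: stopped
Reachable graph of Q (2 states):
  v0 = (c.(0 | 0) + (0\{b} + a.0))\{b,c} + (b.b.b.0)\{a,b} :: —a→ v1
  v1 = 0\{b,c} :: stopped
Coarsest stable partition (strong bisimilarity classes):
  B0 = {u0, v1}
  B1 = {v0}
u0 ∈ B0, v0 ∈ B1 → different blocks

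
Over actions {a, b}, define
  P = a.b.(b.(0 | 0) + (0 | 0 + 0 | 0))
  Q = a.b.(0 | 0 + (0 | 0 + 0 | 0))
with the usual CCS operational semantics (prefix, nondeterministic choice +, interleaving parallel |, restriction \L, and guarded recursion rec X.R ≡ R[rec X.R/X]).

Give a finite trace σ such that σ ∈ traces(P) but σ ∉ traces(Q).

abb

Reachable graph of P (4 states):
  u0 = a.b.(b.(0 | 0) + (0 | 0 + 0 | 0)) :: --a--▸ u1
  u1 = b.(b.(0 | 0) + (0 | 0 + 0 | 0)) :: --b--▸ u2
  u2 = b.(0 | 0) + (0 | 0 + 0 | 0) :: --b--▸ u3
  u3 = 0 | 0 :: deadlocked
Reachable graph of Q (3 states):
  v0 = a.b.(0 | 0 + (0 | 0 + 0 | 0)) :: --a--▸ v1
  v1 = b.(0 | 0 + (0 | 0 + 0 | 0)) :: --b--▸ v2
  v2 = 0 | 0 + (0 | 0 + 0 | 0) :: deadlocked
Executing abb from P (initial set {u0}):
  after a @ step 1: {u1}
  after b @ step 2: {u2}
  after b @ step 3: {u3}
  P completes σ.
Executing abb from Q (initial set {v0}):
  after a @ step 1: {v1}
  after b @ step 2: {v2}
  after b @ step 3: no successor for Q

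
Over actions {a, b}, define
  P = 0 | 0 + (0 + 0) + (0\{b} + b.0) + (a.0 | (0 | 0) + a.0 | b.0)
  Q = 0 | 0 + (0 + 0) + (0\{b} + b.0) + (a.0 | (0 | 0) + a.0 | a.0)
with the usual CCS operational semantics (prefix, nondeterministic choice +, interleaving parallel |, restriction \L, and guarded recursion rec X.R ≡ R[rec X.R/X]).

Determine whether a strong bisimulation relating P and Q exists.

LTS(P): 6 reachable states
  m0 = 0 | 0 + (0 + 0) + (0\{b} + b.0) + (a.0 | (0 | 0) + a.0 | b.0) | —a→ m1, —a→ m2, —b→ m3, —b→ m4
  m1 = 0 | (0 | 0) | (no moves)
  m2 = 0 | b.0 | —b→ m5
  m3 = 0 | (no moves)
  m4 = a.0 | 0 | —a→ m5
  m5 = 0 | 0 | (no moves)
LTS(Q): 6 reachable states
  n0 = 0 | 0 + (0 + 0) + (0\{b} + b.0) + (a.0 | (0 | 0) + a.0 | a.0) | —a→ n1, —a→ n2, —a→ n3, —b→ n4
  n1 = 0 | (0 | 0) | (no moves)
  n2 = 0 | a.0 | —a→ n5
  n3 = a.0 | 0 | —a→ n5
  n4 = 0 | (no moves)
  n5 = 0 | 0 | (no moves)
Bisimilarity quotient blocks:
  B0 = {m0}
  B1 = {m2}
  B2 = {m1, m3, m5, n1, n4, n5}
  B3 = {m4, n2, n3}
  B4 = {n0}
m0 ∈ B0, n0 ∈ B4 → different blocks

not bisimilar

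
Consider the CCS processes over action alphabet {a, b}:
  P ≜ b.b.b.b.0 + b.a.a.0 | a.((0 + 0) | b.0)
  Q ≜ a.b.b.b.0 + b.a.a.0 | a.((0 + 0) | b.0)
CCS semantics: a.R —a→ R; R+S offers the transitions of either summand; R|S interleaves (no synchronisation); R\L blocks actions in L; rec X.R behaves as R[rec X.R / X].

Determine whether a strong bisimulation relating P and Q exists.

P ≁ Q

LTS(P): 16 reachable states
  u0 = b.b.b.b.0 + b.a.a.0 | a.((0 + 0) | b.0) ⊢ --a--▸ u1, --b--▸ u2, --b--▸ u3
  u1 = b.a.a.0 | ((0 + 0) | b.0) ⊢ --b--▸ u4, --b--▸ u5
  u2 = a.a.0 | a.((0 + 0) | b.0) ⊢ --a--▸ u4, --a--▸ u6
  u3 = b.b.b.0 ⊢ --b--▸ u7
  u4 = a.a.0 | ((0 + 0) | b.0) ⊢ --a--▸ u8, --b--▸ u9
  u5 = b.a.a.0 | ((0 + 0) | 0) ⊢ --b--▸ u9
  u6 = a.0 | a.((0 + 0) | b.0) ⊢ --a--▸ u10, --a--▸ u8
  u7 = b.b.0 ⊢ --b--▸ u11
  u8 = a.0 | ((0 + 0) | b.0) ⊢ --a--▸ u12, --b--▸ u13
  u9 = a.a.0 | ((0 + 0) | 0) ⊢ --a--▸ u13
  u10 = 0 | a.((0 + 0) | b.0) ⊢ --a--▸ u12
  u11 = b.0 ⊢ --b--▸ u14
  u12 = 0 | ((0 + 0) | b.0) ⊢ --b--▸ u15
  u13 = a.0 | ((0 + 0) | 0) ⊢ --a--▸ u15
  u14 = 0 ⊢ deadlocked
  u15 = 0 | ((0 + 0) | 0) ⊢ deadlocked
LTS(Q): 16 reachable states
  v0 = a.b.b.b.0 + b.a.a.0 | a.((0 + 0) | b.0) ⊢ --a--▸ v1, --a--▸ v2, --b--▸ v3
  v1 = b.a.a.0 | ((0 + 0) | b.0) ⊢ --b--▸ v4, --b--▸ v5
  v2 = b.b.b.0 ⊢ --b--▸ v6
  v3 = a.a.0 | a.((0 + 0) | b.0) ⊢ --a--▸ v4, --a--▸ v7
  v4 = a.a.0 | ((0 + 0) | b.0) ⊢ --a--▸ v8, --b--▸ v9
  v5 = b.a.a.0 | ((0 + 0) | 0) ⊢ --b--▸ v9
  v6 = b.b.0 ⊢ --b--▸ v10
  v7 = a.0 | a.((0 + 0) | b.0) ⊢ --a--▸ v11, --a--▸ v8
  v8 = a.0 | ((0 + 0) | b.0) ⊢ --a--▸ v12, --b--▸ v13
  v9 = a.a.0 | ((0 + 0) | 0) ⊢ --a--▸ v13
  v10 = b.0 ⊢ --b--▸ v14
  v11 = 0 | a.((0 + 0) | b.0) ⊢ --a--▸ v12
  v12 = 0 | ((0 + 0) | b.0) ⊢ --b--▸ v15
  v13 = a.0 | ((0 + 0) | 0) ⊢ --a--▸ v15
  v14 = 0 ⊢ deadlocked
  v15 = 0 | ((0 + 0) | 0) ⊢ deadlocked
Bisimilarity quotient blocks:
  B0 = {u0}
  B1 = {u1, v1}
  B2 = {u4, v4}
  B3 = {u8, v8}
  B4 = {u11, u12, v10, v12}
  B5 = {u14, u15, v14, v15}
  B6 = {u13, v13}
  B7 = {u9, v9}
  B8 = {u5, v5}
  B9 = {u2, v3}
  B10 = {u6, v7}
  B11 = {u10, v11}
  B12 = {u3, v2}
  B13 = {u7, v6}
  B14 = {v0}
u0 ∈ B0, v0 ∈ B14 → different blocks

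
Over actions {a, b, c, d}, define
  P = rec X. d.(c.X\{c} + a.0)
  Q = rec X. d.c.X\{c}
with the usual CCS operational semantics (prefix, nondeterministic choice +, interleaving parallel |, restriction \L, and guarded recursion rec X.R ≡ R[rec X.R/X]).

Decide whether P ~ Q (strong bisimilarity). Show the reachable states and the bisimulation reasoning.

NO

LTS(P): 6 reachable states
  s0 = rec X. d.(c.X\{c} + a.0) :: —d→ s1
  s1 = c.(rec X. d.(c.X\{c} + a.0))\{c} + a.0 :: —a→ s2, —c→ s3
  s2 = 0 :: ·
  s3 = (rec X. d.(c.X\{c} + a.0))\{c} :: —d→ s4
  s4 = (c.(rec X. d.(c.X\{c} + a.0))\{c} + a.0)\{c} :: —a→ s5
  s5 = 0\{c} :: ·
LTS(Q): 4 reachable states
  t0 = rec X. d.c.X\{c} :: —d→ t1
  t1 = c.(rec X. d.c.X\{c})\{c} :: —c→ t2
  t2 = (rec X. d.c.X\{c})\{c} :: —d→ t3
  t3 = (c.(rec X. d.c.X\{c})\{c})\{c} :: ·
Partition-refinement fixed point:
  B0 = {s0}
  B1 = {s1}
  B2 = {s2, s5, t3}
  B3 = {s3}
  B4 = {s4}
  B5 = {t0}
  B6 = {t1}
  B7 = {t2}
s0 ∈ B0, t0 ∈ B5 → different blocks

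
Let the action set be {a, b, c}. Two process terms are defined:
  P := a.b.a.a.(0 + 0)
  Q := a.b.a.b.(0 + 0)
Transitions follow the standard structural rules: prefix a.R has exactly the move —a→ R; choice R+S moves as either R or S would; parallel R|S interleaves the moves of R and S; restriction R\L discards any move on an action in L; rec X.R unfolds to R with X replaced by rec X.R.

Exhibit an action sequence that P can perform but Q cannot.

Reachable graph of P (5 states):
  u0 = a.b.a.a.(0 + 0) | --a--▸ u1
  u1 = b.a.a.(0 + 0) | --b--▸ u2
  u2 = a.a.(0 + 0) | --a--▸ u3
  u3 = a.(0 + 0) | --a--▸ u4
  u4 = 0 + 0 | ∅
Reachable graph of Q (5 states):
  v0 = a.b.a.b.(0 + 0) | --a--▸ v1
  v1 = b.a.b.(0 + 0) | --b--▸ v2
  v2 = a.b.(0 + 0) | --a--▸ v3
  v3 = b.(0 + 0) | --b--▸ v4
  v4 = 0 + 0 | ∅
Run σ = ⟨abaa⟩ on P: start {u0}
  [1] a ⇒ {u1}
  [2] b ⇒ {u2}
  [3] a ⇒ {u3}
  [4] a ⇒ {u4}
  — P admits the full trace.
Run σ = ⟨abaa⟩ on Q: start {v0}
  [1] a ⇒ {v1}
  [2] b ⇒ {v2}
  [3] a ⇒ {v3}
  [4] a ⇒ ∅ (Q stuck)

abaa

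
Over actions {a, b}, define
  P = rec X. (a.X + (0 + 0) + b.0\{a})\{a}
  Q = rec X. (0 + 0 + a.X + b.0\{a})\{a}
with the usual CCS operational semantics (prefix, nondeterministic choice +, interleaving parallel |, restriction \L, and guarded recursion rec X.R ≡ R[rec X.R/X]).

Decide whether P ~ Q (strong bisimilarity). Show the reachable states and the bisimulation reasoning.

Reachable graph of P (2 states):
  s0 = rec X. (a.X + (0 + 0) + b.0\{a})\{a} | --b--▸ s1
  s1 = 0\{a}\{a} | deadlocked
Reachable graph of Q (2 states):
  t0 = rec X. (0 + 0 + a.X + b.0\{a})\{a} | --b--▸ t1
  t1 = 0\{a}\{a} | deadlocked
Partition-refinement fixed point:
  B0 = {s0, t0}
  B1 = {s1, t1}
s0 ∈ B0, t0 ∈ B0 → same block

P ~ Q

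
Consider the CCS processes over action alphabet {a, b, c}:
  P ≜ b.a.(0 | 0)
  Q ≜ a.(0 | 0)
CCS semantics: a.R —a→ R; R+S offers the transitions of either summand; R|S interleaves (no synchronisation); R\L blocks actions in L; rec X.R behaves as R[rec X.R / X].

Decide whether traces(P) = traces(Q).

Reachable graph of P (3 states):
  m0 = b.a.(0 | 0) has moves --b--▸ m1
  m1 = a.(0 | 0) has moves --a--▸ m2
  m2 = 0 | 0 has moves (no moves)
Reachable graph of Q (2 states):
  n0 = a.(0 | 0) has moves --a--▸ n1
  n1 = 0 | 0 has moves (no moves)
Trace ⟨b⟩ through P, begin at {m0}:
  step 1 (b): {m1}
  P completes σ.
Trace ⟨b⟩ through Q, begin at {n0}:
  step 1 (b): ∅  — Q cannot continue

traces(P) ≠ traces(Q) — witness ⟨b⟩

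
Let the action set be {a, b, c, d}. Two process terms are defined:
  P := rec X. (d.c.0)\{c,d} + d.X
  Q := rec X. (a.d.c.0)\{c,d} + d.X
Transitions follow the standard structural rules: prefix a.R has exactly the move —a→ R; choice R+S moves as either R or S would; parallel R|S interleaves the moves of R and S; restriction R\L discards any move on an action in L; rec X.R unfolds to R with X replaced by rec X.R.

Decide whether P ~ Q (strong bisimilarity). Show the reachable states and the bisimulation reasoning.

P ≁ Q

LTS(P): 1 reachable states
  m0 = rec X. (d.c.0)\{c,d} + d.X :: —d→ m0
LTS(Q): 2 reachable states
  n0 = rec X. (a.d.c.0)\{c,d} + d.X :: —a→ n1, —d→ n0
  n1 = (d.c.0)\{c,d} :: ∅
Coarsest stable partition (strong bisimilarity classes):
  B0 = {m0}
  B1 = {n0}
  B2 = {n1}
m0 ∈ B0, n0 ∈ B1 → different blocks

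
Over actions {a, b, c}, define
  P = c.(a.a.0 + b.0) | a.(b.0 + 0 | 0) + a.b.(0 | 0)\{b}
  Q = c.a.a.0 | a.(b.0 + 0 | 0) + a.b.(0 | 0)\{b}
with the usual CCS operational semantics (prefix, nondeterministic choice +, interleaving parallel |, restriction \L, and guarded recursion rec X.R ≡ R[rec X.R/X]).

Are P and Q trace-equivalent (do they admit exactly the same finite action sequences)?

LTS(P): 14 reachable states
  m0 = c.(a.a.0 + b.0) | a.(b.0 + 0 | 0) + a.b.(0 | 0)\{b} | ··a··> m1, ··a··> m2, ··c··> m3
  m1 = b.(0 | 0)\{b} | ··b··> m4
  m2 = c.(a.a.0 + b.0) | (b.0 + 0 | 0) | ··b··> m5, ··c··> m6
  m3 = (a.a.0 + b.0) | a.(b.0 + 0 | 0) | ··a··> m6, ··a··> m7, ··b··> m8
  m4 = (0 | 0)\{b} | ·
  m5 = c.(a.a.0 + b.0) | 0 | ··c··> m9
  m6 = (a.a.0 + b.0) | (b.0 + 0 | 0) | ··a··> m10, ··b··> m11, ··b··> m9
  m7 = a.0 | a.(b.0 + 0 | 0) | ··a··> m10, ··a··> m8
  m8 = 0 | a.(b.0 + 0 | 0) | ··a··> m11
  m9 = (a.a.0 + b.0) | 0 | ··a··> m12, ··b··> m13
  m10 = a.0 | (b.0 + 0 | 0) | ··a··> m11, ··b··> m12
  m11 = 0 | (b.0 + 0 | 0) | ··b··> m13
  m12 = a.0 | 0 | ··a··> m13
  m13 = 0 | 0 | ·
LTS(Q): 14 reachable states
  n0 = c.a.a.0 | a.(b.0 + 0 | 0) + a.b.(0 | 0)\{b} | ··a··> n1, ··a··> n2, ··c··> n3
  n1 = b.(0 | 0)\{b} | ··b··> n4
  n2 = c.a.a.0 | (b.0 + 0 | 0) | ··b··> n5, ··c··> n6
  n3 = a.a.0 | a.(b.0 + 0 | 0) | ··a··> n6, ··a··> n7
  n4 = (0 | 0)\{b} | ·
  n5 = c.a.a.0 | 0 | ··c··> n8
  n6 = a.a.0 | (b.0 + 0 | 0) | ··a··> n9, ··b··> n8
  n7 = a.0 | a.(b.0 + 0 | 0) | ··a··> n10, ··a··> n9
  n8 = a.a.0 | 0 | ··a··> n11
  n9 = a.0 | (b.0 + 0 | 0) | ··a··> n12, ··b··> n11
  n10 = 0 | a.(b.0 + 0 | 0) | ··a··> n12
  n11 = a.0 | 0 | ··a··> n13
  n12 = 0 | (b.0 + 0 | 0) | ··b··> n13
  n13 = 0 | 0 | ·
Executing cb from P (initial set {m0}):
  step 1 (c): {m3}
  step 2 (b): {m8}
  — P admits the full trace.
Executing cb from Q (initial set {n0}):
  step 1 (c): {n3}
  step 2 (b): ∅  — Q cannot continue

trace-distinct — witness ⟨cb⟩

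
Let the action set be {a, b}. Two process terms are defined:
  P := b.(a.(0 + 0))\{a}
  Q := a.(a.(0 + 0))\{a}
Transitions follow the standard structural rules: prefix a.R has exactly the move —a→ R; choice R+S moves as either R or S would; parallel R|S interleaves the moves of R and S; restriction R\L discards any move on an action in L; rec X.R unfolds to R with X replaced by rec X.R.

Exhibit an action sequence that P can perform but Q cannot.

b

P's transition system — 2 states:
  m0 = b.(a.(0 + 0))\{a} :: -b-> m1
  m1 = (a.(0 + 0))\{a} :: ·
Q's transition system — 2 states:
  n0 = a.(a.(0 + 0))\{a} :: -a-> n1
  n1 = (a.(0 + 0))\{a} :: ·
Run σ = ⟨b⟩ on P: start {m0}
  [1] b ⇒ {m1}
  ✓ P
Run σ = ⟨b⟩ on Q: start {n0}
  [1] b ⇒ no successor for Q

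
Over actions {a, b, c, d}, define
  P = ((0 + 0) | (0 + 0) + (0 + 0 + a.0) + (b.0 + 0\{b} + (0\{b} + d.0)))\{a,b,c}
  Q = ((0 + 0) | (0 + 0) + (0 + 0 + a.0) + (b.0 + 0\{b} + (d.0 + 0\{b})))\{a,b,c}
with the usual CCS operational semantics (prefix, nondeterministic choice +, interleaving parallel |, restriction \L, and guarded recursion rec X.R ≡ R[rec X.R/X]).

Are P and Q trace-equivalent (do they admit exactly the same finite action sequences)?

LTS(P): 2 reachable states
  u0 = ((0 + 0) | (0 + 0) + (0 + 0 + a.0) + (b.0 + 0\{b} + (0\{b} + d.0)))\{a,b,c} → --d--▸ u1
  u1 = 0\{a,b,c} → ∅
LTS(Q): 2 reachable states
  v0 = ((0 + 0) | (0 + 0) + (0 + 0 + a.0) + (b.0 + 0\{b} + (d.0 + 0\{b})))\{a,b,c} → --d--▸ v1
  v1 = 0\{a,b,c} → ∅
Bisimilarity quotient blocks:
  B0 = {u0, v0}
  B1 = {u1, v1}
u0 ∈ B0, v0 ∈ B0 → same block
Bisimilar ⇒ trace-equivalent.

YES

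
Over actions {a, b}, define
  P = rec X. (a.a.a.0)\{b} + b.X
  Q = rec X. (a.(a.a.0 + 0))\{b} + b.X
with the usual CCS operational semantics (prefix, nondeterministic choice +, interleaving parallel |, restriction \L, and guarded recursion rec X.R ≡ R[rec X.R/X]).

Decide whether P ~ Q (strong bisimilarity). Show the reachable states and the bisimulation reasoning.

YES

LTS(P): 4 reachable states
  p0 = rec X. (a.a.a.0)\{b} + b.X :: ··a··> p1, ··b··> p0
  p1 = (a.a.0)\{b} :: ··a··> p2
  p2 = (a.0)\{b} :: ··a··> p3
  p3 = 0\{b} :: stopped
LTS(Q): 4 reachable states
  q0 = rec X. (a.(a.a.0 + 0))\{b} + b.X :: ··a··> q1, ··b··> q0
  q1 = (a.a.0 + 0)\{b} :: ··a··> q2
  q2 = (a.0)\{b} :: ··a··> q3
  q3 = 0\{b} :: stopped
Bisimilarity quotient blocks:
  B0 = {p0, q0}
  B1 = {p1, q1}
  B2 = {p2, q2}
  B3 = {p3, q3}
p0 ∈ B0, q0 ∈ B0 → same block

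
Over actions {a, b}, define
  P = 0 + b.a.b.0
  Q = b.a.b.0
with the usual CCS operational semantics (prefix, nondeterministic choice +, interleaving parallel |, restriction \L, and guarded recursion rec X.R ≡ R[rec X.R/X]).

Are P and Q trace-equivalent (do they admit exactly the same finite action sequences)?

trace-equivalent

Reachable graph of P (4 states):
  s0 = 0 + b.a.b.0 ⊢ -b-> s1
  s1 = a.b.0 ⊢ -a-> s2
  s2 = b.0 ⊢ -b-> s3
  s3 = 0 ⊢ ∅
Reachable graph of Q (4 states):
  t0 = b.a.b.0 ⊢ -b-> t1
  t1 = a.b.0 ⊢ -a-> t2
  t2 = b.0 ⊢ -b-> t3
  t3 = 0 ⊢ ∅
Bisimilarity quotient blocks:
  B0 = {s0, t0}
  B1 = {s1, t1}
  B2 = {s2, t2}
  B3 = {s3, t3}
s0 ∈ B0, t0 ∈ B0 → same block
Bisimilar ⇒ trace-equivalent.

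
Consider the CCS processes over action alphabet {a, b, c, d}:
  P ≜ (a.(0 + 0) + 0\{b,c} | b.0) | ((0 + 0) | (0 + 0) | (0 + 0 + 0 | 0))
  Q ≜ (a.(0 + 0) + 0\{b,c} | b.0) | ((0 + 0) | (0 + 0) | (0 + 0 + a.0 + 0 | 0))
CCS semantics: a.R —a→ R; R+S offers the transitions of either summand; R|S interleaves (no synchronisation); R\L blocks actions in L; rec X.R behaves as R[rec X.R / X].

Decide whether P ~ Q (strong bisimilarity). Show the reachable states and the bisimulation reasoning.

LTS(P): 3 reachable states
  p0 = (a.(0 + 0) + 0\{b,c} | b.0) | ((0 + 0) | (0 + 0) | (0 + 0 + 0 | 0)) :: --a--▸ p1, --b--▸ p2
  p1 = (0 + 0) | ((0 + 0) | (0 + 0) | (0 + 0 + 0 | 0)) :: ∅
  p2 = 0\{b,c} | 0 | ((0 + 0) | (0 + 0) | (0 + 0 + 0 | 0)) :: ∅
LTS(Q): 6 reachable states
  q0 = (a.(0 + 0) + 0\{b,c} | b.0) | ((0 + 0) | (0 + 0) | (0 + 0 + a.0 + 0 | 0)) :: --a--▸ q1, --a--▸ q2, --b--▸ q3
  q1 = (0 + 0) | ((0 + 0) | (0 + 0) | (0 + 0 + a.0 + 0 | 0)) :: --a--▸ q4
  q2 = (a.(0 + 0) + 0\{b,c} | b.0) | ((0 + 0) | (0 + 0) | 0) :: --a--▸ q4, --b--▸ q5
  q3 = 0\{b,c} | 0 | ((0 + 0) | (0 + 0) | (0 + 0 + a.0 + 0 | 0)) :: --a--▸ q5
  q4 = (0 + 0) | ((0 + 0) | (0 + 0) | 0) :: ∅
  q5 = 0\{b,c} | 0 | ((0 + 0) | (0 + 0) | 0) :: ∅
Bisimilarity quotient blocks:
  B0 = {p0, q2}
  B1 = {p1, p2, q4, q5}
  B2 = {q0}
  B3 = {q1, q3}
p0 ∈ B0, q0 ∈ B2 → different blocks

P ≁ Q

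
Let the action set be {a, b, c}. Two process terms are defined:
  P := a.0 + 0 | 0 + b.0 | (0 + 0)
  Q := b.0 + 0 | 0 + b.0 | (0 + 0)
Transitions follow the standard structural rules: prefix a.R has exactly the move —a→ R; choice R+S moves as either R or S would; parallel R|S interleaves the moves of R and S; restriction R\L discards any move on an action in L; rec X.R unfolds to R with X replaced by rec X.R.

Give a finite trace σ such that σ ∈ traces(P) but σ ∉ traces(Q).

Reachable graph of P (3 states):
  u0 = a.0 + 0 | 0 + b.0 | (0 + 0) :: --a--▸ u1, --b--▸ u2
  u1 = 0 :: deadlocked
  u2 = 0 | (0 + 0) :: deadlocked
Reachable graph of Q (3 states):
  v0 = b.0 + 0 | 0 + b.0 | (0 + 0) :: --b--▸ v1, --b--▸ v2
  v1 = 0 :: deadlocked
  v2 = 0 | (0 + 0) :: deadlocked
Run σ = ⟨a⟩ on P: start {u0}
  [1] a ⇒ {u1}
  — P admits the full trace.
Run σ = ⟨a⟩ on Q: start {v0}
  [1] a ⇒ ∅ (Q stuck)

a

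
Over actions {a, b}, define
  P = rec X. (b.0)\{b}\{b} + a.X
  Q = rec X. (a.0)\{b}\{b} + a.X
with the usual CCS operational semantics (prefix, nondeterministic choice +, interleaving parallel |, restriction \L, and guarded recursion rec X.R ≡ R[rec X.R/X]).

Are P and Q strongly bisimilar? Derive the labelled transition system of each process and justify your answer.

LTS(P): 1 reachable states
  m0 = rec X. (b.0)\{b}\{b} + a.X :: --a--▸ m0
LTS(Q): 2 reachable states
  n0 = rec X. (a.0)\{b}\{b} + a.X :: --a--▸ n0, --a--▸ n1
  n1 = 0\{b}\{b} :: stopped
Bisimilarity quotient blocks:
  B0 = {m0}
  B1 = {n0}
  B2 = {n1}
m0 ∈ B0, n0 ∈ B1 → different blocks

P ≁ Q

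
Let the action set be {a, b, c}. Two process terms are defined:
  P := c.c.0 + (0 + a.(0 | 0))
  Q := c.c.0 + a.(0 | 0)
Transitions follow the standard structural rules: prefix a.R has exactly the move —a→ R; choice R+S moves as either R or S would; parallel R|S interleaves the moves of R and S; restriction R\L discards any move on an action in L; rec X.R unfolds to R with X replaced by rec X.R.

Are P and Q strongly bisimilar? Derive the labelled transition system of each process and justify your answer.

P ~ Q

LTS(P): 4 reachable states
  u0 = c.c.0 + (0 + a.(0 | 0)) | —a→ u1, —c→ u2
  u1 = 0 | 0 | (no moves)
  u2 = c.0 | —c→ u3
  u3 = 0 | (no moves)
LTS(Q): 4 reachable states
  v0 = c.c.0 + a.(0 | 0) | —a→ v1, —c→ v2
  v1 = 0 | 0 | (no moves)
  v2 = c.0 | —c→ v3
  v3 = 0 | (no moves)
Partition-refinement fixed point:
  B0 = {u0, v0}
  B1 = {u1, u3, v1, v3}
  B2 = {u2, v2}
u0 ∈ B0, v0 ∈ B0 → same block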